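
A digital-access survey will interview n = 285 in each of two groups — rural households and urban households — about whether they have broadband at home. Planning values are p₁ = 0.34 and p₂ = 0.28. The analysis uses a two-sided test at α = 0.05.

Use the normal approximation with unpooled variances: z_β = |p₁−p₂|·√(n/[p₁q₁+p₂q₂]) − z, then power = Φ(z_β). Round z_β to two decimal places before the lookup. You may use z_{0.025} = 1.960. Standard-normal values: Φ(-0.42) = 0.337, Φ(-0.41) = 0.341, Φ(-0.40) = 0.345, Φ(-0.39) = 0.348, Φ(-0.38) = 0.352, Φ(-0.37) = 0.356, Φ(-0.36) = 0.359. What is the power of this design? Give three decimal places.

z_β = |p₁−p₂|·√(n/[p₁q₁+p₂q₂]) − z_{α/2}
    = 0.06 · √(285/0.4260) − 1.960
    = 0.06 · 25.8653 − 1.960
    = 1.5519 − 1.960 = -0.4081 → -0.41
Power = Φ(-0.41) = 0.341.

Power ≈ 0.341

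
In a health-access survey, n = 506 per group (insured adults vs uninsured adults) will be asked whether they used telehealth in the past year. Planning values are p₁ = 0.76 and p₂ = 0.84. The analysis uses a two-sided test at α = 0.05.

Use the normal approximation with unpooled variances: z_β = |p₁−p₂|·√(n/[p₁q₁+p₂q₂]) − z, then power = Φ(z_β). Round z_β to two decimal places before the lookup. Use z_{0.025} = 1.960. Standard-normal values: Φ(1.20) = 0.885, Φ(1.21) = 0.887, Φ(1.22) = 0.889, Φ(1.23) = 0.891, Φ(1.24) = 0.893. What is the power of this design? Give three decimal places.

Power ≈ 0.893

z_β = |p₁−p₂|·√(n/[p₁q₁+p₂q₂]) − z_{α/2}
    = 0.08 · √(506/0.3168) − 1.960
    = 0.08 · 39.9653 − 1.960
    = 3.1972 − 1.960 = 1.2372 → 1.24
Power = Φ(1.24) = 0.893.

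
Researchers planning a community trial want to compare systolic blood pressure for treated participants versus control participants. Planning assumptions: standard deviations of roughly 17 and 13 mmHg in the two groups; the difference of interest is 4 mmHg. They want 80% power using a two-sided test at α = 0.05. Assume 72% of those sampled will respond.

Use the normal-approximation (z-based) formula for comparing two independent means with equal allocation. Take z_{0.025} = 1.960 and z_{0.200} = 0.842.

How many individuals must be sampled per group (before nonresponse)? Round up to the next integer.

n = 313 per group

n = (z_{α/2} + z_β)² · (σ₁² + σ₂²) / δ²
  = (1.960 + 0.842)² · (17² + 13² = 458) / 4²
  = 7.8512 · 458 / 16
  = 224.74
Adjust for 72% response: 224.74 / 0.72 = 312.14.
Round up → n = 313 per group.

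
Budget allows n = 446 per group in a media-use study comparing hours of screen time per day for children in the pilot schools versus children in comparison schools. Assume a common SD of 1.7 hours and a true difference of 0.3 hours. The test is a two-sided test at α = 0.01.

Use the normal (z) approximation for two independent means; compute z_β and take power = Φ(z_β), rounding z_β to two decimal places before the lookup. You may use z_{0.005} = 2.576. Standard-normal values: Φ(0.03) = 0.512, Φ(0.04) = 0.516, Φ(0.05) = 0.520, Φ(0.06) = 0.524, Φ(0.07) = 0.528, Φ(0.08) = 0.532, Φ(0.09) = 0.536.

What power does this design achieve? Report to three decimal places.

Power ≈ 0.524

z_β = δ·√(n/(σ₁²+σ₂²)) − z_{α/2}
    = 0.3 · √(446/5.78) − 2.576
    = 0.3 · 8.78423 − 2.576
    = 2.6353 − 2.576 = 0.0593 → 0.06
Power = Φ(0.06) = 0.524.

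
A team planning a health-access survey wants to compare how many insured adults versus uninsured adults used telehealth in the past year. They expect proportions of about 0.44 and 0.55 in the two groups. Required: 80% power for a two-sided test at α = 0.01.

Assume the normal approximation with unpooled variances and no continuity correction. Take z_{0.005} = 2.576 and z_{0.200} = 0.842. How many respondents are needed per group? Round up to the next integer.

n = 477 per group

n = (z_{α/2} + z_β)² · [p₁(1−p₁) + p₂(1−p₂)] / (p₁ − p₂)²
  = (2.576 + 0.842)² · (0.44·0.56 + 0.55·0.45) / (-0.11)²
  = (3.418)² · (0.2464 + 0.2475) / 0.0121
  = 11.6827 · 0.4939 / 0.0121
  = 476.87
Round up → n = 477 per group.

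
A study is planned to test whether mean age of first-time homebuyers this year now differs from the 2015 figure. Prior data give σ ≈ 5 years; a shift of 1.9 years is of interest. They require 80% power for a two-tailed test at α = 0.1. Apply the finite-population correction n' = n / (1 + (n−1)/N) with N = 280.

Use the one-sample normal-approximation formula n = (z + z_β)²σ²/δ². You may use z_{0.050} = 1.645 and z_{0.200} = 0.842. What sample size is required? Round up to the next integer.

n = (z_{α/2} + z_β)² · σ² / δ²
  = (1.645 + 0.842)² · 5² / 1.9²
  = 6.1852 · 25 / 3.61
  = 42.83
Finite-population correction (N = 280): 42.83 / (1 + (42.83 − 1)/280) = 37.27.
Round up → n = 38.

n = 38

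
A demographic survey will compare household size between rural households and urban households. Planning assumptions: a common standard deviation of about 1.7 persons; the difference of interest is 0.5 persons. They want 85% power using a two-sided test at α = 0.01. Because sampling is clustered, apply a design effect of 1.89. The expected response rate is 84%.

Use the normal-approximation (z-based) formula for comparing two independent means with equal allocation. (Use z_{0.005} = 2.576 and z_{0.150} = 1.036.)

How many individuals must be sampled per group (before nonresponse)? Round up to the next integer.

n = 679 per group

n = (z_{α/2} + z_β)² · (σ₁² + σ₂²) / δ²
  = (2.576 + 1.036)² · (2·1.7² = 5.78) / 0.5²
  = 13.0465 · 5.78 / 0.25
  = 301.64
Design effect: 1.89 × 301.64 = 570.09.
Adjust for 84% response: 570.09 / 0.84 = 678.68.
Round up → n = 679 per group.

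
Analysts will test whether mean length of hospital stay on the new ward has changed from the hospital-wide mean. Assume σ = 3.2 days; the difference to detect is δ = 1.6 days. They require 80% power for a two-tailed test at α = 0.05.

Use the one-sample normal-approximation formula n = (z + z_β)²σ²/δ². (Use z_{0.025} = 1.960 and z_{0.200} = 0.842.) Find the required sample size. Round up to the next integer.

n = (z_{α/2} + z_β)² · σ² / δ²
  = (1.960 + 0.842)² · 3.2² / 1.6²
  = 7.8512 · 10.24 / 2.56
  = 31.40
Round up → n = 32.

n = 32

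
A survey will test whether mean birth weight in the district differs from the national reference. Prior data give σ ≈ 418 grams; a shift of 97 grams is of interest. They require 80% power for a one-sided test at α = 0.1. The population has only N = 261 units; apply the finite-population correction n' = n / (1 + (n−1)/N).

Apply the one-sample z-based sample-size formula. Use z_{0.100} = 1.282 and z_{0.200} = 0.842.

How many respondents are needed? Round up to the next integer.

n = 64

n = (z_α + z_β)² · σ² / δ²
  = (1.282 + 0.842)² · 418² / 97²
  = 4.5114 · 174724 / 9409
  = 83.78
Finite-population correction (N = 261): 83.78 / (1 + (83.78 − 1)/261) = 63.60.
Round up → n = 64.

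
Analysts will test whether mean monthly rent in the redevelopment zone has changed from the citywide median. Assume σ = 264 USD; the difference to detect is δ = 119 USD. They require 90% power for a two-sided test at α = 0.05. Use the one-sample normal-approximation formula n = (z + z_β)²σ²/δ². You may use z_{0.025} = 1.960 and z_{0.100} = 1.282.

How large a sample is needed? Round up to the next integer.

n = (z_{α/2} + z_β)² · σ² / δ²
  = (1.960 + 1.282)² · 264² / 119²
  = 10.5106 · 69696 / 14161
  = 51.73
Round up → n = 52.

n = 52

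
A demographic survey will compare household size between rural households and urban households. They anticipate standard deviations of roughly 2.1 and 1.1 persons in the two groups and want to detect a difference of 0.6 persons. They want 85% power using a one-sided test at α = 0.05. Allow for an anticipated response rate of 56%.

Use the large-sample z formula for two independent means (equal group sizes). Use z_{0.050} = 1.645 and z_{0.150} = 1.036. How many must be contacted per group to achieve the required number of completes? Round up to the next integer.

n = 201 per group

n = (z_α + z_β)² · (σ₁² + σ₂²) / δ²
  = (1.645 + 1.036)² · (2.1² + 1.1² = 5.62) / 0.6²
  = 7.1878 · 5.62 / 0.36
  = 112.21
Adjust for 56% response: 112.21 / 0.56 = 200.37.
Round up → n = 201 per group.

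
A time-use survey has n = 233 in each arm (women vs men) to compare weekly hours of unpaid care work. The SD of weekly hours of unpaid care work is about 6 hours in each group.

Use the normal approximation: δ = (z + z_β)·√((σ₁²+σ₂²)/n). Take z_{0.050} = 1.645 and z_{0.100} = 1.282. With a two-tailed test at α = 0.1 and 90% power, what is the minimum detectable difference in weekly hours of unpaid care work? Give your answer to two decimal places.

δ = (z_{α/2} + z_β) · √((σ₁²+σ₂²)/n)
  = (1.645 + 1.282) · √(72/233)
  = 2.927 · √0.30901
  = 2.927 · 0.5559
  = 1.6271

Minimum detectable difference ≈ 1.63 hours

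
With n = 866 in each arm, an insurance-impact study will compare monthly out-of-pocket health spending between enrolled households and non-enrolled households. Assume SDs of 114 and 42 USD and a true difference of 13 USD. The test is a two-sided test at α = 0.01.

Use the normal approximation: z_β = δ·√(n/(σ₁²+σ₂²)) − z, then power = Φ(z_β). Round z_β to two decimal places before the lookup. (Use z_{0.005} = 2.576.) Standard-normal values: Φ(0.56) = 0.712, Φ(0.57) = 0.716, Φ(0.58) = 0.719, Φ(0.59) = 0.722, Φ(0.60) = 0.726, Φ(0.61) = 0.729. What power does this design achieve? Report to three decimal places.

Power ≈ 0.716

z_β = δ·√(n/(σ₁²+σ₂²)) − z_{α/2}
    = 13 · √(866/14760) − 2.576
    = 13 · 0.24222 − 2.576
    = 3.1489 − 2.576 = 0.5729 → 0.57
Power = Φ(0.57) = 0.716.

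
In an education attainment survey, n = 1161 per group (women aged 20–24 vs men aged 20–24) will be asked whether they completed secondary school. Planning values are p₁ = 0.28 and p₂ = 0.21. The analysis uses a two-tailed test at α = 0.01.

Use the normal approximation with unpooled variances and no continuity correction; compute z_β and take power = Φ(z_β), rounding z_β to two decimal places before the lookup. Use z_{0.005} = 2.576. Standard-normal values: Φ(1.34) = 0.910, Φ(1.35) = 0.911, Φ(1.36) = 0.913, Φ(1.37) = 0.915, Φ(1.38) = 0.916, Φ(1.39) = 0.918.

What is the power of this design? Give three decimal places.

z_β = |p₁−p₂|·√(n/[p₁q₁+p₂q₂]) − z_{α/2}
    = 0.07 · √(1161/0.3675) − 2.576
    = 0.07 · 56.2066 − 2.576
    = 3.9345 − 2.576 = 1.3585 → 1.36
Power = Φ(1.36) = 0.913.

Power ≈ 0.913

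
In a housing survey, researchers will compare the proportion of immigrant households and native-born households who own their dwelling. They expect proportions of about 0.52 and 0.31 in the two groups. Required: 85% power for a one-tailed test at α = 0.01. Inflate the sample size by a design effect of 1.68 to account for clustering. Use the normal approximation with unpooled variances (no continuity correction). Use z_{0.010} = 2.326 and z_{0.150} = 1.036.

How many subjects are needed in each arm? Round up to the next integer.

n = (z_α + z_β)² · [p₁(1−p₁) + p₂(1−p₂)] / (p₁ − p₂)²
  = (2.326 + 1.036)² · (0.52·0.48 + 0.31·0.69) / (0.21)²
  = (3.362)² · (0.2496 + 0.2139) / 0.0441
  = 11.3030 · 0.4635 / 0.0441
  = 118.80
Design effect: 1.68 × 118.80 = 199.58.
Round up → n = 200 per group.

n = 200 per group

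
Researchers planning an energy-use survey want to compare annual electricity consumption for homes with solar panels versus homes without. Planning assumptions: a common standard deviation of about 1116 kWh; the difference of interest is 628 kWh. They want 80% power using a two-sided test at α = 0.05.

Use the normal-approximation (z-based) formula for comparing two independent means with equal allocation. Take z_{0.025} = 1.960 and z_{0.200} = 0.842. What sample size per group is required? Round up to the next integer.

n = (z_{α/2} + z_β)² · (σ₁² + σ₂²) / δ²
  = (1.960 + 0.842)² · (2·1116² = 2490912) / 628²
  = 7.8512 · 2490912 / 394384
  = 49.59
Round up → n = 50 per group.

n = 50 per group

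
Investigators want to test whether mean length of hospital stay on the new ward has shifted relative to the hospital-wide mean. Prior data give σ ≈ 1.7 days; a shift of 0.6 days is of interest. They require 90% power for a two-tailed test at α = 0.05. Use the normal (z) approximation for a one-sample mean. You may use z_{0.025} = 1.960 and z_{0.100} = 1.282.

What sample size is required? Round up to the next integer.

n = (z_{α/2} + z_β)² · σ² / δ²
  = (1.960 + 1.282)² · 1.7² / 0.6²
  = 10.5106 · 2.89 / 0.36
  = 84.38
Round up → n = 85.

n = 85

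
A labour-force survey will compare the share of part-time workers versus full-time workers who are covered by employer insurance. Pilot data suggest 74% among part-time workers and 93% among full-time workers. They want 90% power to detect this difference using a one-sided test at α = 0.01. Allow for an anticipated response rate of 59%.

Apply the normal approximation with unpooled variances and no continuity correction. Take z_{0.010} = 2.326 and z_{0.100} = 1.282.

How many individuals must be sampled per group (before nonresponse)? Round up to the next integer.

n = 158 per group

n = (z_α + z_β)² · [p₁(1−p₁) + p₂(1−p₂)] / (p₁ − p₂)²
  = (2.326 + 1.282)² · (0.74·0.26 + 0.93·0.07) / (-0.19)²
  = (3.608)² · (0.1924 + 0.0651) / 0.0361
  = 13.0177 · 0.2575 / 0.0361
  = 92.85
Adjust for 59% response: 92.85 / 0.59 = 157.38.
Round up → n = 158 per group.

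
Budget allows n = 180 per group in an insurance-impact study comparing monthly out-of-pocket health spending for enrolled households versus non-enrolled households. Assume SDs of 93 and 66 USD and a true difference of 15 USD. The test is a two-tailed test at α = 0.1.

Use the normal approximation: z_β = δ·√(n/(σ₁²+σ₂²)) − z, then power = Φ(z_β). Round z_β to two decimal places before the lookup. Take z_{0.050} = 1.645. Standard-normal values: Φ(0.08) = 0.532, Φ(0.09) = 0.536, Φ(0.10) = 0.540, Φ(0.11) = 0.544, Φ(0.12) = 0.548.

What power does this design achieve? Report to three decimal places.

Power ≈ 0.548

z_β = δ·√(n/(σ₁²+σ₂²)) − z_{α/2}
    = 15 · √(180/13005) − 1.645
    = 15 · 0.11765 − 1.645
    = 1.7647 − 1.645 = 0.1197 → 0.12
Power = Φ(0.12) = 0.548.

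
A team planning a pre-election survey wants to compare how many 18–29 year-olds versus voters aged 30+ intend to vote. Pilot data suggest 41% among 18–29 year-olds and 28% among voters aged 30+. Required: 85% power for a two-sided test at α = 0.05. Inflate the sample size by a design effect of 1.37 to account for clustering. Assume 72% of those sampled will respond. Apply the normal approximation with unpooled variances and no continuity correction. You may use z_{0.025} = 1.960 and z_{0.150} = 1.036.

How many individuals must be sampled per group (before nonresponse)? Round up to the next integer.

n = (z_{α/2} + z_β)² · [p₁(1−p₁) + p₂(1−p₂)] / (p₁ − p₂)²
  = (1.960 + 1.036)² · (0.41·0.59 + 0.28·0.72) / (0.13)²
  = (2.996)² · (0.2419 + 0.2016) / 0.0169
  = 8.9760 · 0.4435 / 0.0169
  = 235.55
Design effect: 1.37 × 235.55 = 322.71.
Adjust for 72% response: 322.71 / 0.72 = 448.21.
Round up → n = 449 per group.

n = 449 per group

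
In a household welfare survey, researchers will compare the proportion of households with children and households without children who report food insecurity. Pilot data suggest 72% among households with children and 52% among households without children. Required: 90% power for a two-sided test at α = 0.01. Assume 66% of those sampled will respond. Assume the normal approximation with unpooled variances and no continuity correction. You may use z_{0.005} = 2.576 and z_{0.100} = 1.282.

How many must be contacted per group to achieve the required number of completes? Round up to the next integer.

n = 255 per group

n = (z_{α/2} + z_β)² · [p₁(1−p₁) + p₂(1−p₂)] / (p₁ − p₂)²
  = (2.576 + 1.282)² · (0.72·0.28 + 0.52·0.48) / (0.20)²
  = (3.858)² · (0.2016 + 0.2496) / 0.0400
  = 14.8842 · 0.4512 / 0.0400
  = 167.89
Adjust for 66% response: 167.89 / 0.66 = 254.38.
Round up → n = 255 per group.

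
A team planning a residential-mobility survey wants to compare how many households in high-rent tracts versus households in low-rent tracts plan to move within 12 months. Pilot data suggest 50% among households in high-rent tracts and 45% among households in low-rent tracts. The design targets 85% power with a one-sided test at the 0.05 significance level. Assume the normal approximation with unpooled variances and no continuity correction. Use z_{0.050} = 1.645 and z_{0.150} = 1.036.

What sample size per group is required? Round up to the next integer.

n = (z_α + z_β)² · [p₁(1−p₁) + p₂(1−p₂)] / (p₁ − p₂)²
  = (1.645 + 1.036)² · (0.50·0.50 + 0.45·0.55) / (0.05)²
  = (2.681)² · (0.2500 + 0.2475) / 0.0025
  = 7.1878 · 0.4975 / 0.0025
  = 1430.36
Round up → n = 1431 per group.

n = 1431 per group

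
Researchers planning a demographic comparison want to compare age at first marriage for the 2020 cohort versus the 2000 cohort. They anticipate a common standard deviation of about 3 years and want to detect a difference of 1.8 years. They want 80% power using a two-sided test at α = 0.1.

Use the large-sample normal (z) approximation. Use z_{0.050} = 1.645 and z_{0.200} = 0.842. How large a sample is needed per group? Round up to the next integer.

n = 35 per group

n = (z_{α/2} + z_β)² · (σ₁² + σ₂²) / δ²
  = (1.645 + 0.842)² · (2·3² = 18) / 1.8²
  = 6.1852 · 18 / 3.24
  = 34.36
Round up → n = 35 per group.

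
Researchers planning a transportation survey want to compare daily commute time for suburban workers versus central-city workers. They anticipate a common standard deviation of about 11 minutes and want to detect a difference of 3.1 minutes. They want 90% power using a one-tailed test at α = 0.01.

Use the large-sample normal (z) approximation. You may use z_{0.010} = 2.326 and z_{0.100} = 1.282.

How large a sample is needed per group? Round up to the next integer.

n = 328 per group

n = (z_α + z_β)² · (σ₁² + σ₂²) / δ²
  = (2.326 + 1.282)² · (2·11² = 242) / 3.1²
  = 13.0177 · 242 / 9.61
  = 327.81
Round up → n = 328 per group.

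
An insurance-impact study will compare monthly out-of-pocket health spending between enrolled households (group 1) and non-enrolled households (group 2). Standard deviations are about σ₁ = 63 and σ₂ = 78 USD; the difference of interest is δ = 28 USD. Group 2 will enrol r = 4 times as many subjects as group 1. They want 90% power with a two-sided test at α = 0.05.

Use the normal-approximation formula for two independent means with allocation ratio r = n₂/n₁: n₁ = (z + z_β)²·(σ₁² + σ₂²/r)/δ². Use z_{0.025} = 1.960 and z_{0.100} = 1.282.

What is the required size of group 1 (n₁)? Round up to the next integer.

n₁ = (z_{α/2} + z_β)² · (σ₁² + σ₂²/r) / δ²
   = (1.960 + 1.282)² · (63² + 78²/4) / 28²
   = 10.5106 · (3969 + 1521) / 784
   = 10.5106 · 5490 / 784
   = 73.60
Round up → n₁ = 74; n₂ = r·n₁ = 4 × 74 = 296.

n₁ = 74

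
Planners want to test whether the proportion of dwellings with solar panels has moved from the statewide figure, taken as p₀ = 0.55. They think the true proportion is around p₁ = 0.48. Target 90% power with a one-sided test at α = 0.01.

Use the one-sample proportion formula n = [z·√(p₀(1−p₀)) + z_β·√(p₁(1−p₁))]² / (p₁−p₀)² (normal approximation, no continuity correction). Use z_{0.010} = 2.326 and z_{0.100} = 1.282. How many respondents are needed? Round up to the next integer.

n = [z_α·√(p₀q₀) + z_β·√(p₁q₁)]² / (p₁ − p₀)²
  = [2.326·√(0.55·0.45) + 1.282·√(0.48·0.52)]² / (-0.07)²
  = [2.326·0.4975 + 1.282·0.4996]² / 0.0049
  = [1.7977]² / 0.0049
  = 659.50
Round up → n = 660.

n = 660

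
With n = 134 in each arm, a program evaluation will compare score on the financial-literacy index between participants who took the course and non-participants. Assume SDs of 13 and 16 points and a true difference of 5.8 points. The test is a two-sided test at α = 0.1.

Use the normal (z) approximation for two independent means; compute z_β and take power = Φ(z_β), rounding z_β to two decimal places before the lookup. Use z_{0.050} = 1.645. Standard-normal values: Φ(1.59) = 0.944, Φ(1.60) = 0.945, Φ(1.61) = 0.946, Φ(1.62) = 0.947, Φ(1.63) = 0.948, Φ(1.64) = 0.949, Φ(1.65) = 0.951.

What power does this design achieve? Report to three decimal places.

z_β = δ·√(n/(σ₁²+σ₂²)) − z_{α/2}
    = 5.8 · √(134/425) − 1.645
    = 5.8 · 0.56151 − 1.645
    = 3.2568 − 1.645 = 1.6118 → 1.61
Power = Φ(1.61) = 0.946.

Power ≈ 0.946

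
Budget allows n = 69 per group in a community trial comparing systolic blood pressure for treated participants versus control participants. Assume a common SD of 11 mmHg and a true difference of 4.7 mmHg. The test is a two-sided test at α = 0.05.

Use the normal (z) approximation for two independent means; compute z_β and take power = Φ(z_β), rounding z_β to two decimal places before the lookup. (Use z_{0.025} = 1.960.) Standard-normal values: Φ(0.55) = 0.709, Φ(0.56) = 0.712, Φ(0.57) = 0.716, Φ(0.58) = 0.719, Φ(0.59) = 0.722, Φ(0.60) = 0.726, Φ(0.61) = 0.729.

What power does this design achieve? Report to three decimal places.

z_β = δ·√(n/(σ₁²+σ₂²)) − z_{α/2}
    = 4.7 · √(69/242) − 1.960
    = 4.7 · 0.53397 − 1.960
    = 2.5097 − 1.960 = 0.5497 → 0.55
Power = Φ(0.55) = 0.709.

Power ≈ 0.709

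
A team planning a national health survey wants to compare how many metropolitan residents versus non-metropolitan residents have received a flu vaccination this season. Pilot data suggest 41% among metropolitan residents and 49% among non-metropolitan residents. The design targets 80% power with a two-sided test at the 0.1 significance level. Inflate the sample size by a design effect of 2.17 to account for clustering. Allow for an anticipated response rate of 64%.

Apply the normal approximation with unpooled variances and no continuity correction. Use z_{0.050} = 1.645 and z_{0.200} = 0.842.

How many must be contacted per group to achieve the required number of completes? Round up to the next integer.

n = (z_{α/2} + z_β)² · [p₁(1−p₁) + p₂(1−p₂)] / (p₁ − p₂)²
  = (1.645 + 0.842)² · (0.41·0.59 + 0.49·0.51) / (-0.08)²
  = (2.487)² · (0.2419 + 0.2499) / 0.0064
  = 6.1852 · 0.4918 / 0.0064
  = 475.29
Design effect: 2.17 × 475.29 = 1031.38.
Adjust for 64% response: 1031.38 / 0.64 = 1611.54.
Round up → n = 1612 per group.

n = 1612 per group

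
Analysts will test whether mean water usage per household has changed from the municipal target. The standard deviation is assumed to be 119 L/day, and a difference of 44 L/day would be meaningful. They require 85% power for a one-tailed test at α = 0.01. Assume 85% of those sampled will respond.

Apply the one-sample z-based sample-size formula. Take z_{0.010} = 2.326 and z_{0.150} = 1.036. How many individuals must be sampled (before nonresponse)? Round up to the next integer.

n = (z_α + z_β)² · σ² / δ²
  = (2.326 + 1.036)² · 119² / 44²
  = 11.3030 · 14161 / 1936
  = 82.68
Adjust for 85% response: 82.68 / 0.85 = 97.27.
Round up → n = 98.

n = 98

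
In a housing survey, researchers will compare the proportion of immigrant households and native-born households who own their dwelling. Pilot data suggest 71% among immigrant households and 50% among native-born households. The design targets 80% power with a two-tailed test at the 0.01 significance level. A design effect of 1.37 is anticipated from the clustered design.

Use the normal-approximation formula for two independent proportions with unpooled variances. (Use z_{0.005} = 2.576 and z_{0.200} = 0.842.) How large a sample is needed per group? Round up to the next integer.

n = (z_{α/2} + z_β)² · [p₁(1−p₁) + p₂(1−p₂)] / (p₁ − p₂)²
  = (2.576 + 0.842)² · (0.71·0.29 + 0.50·0.50) / (0.21)²
  = (3.418)² · (0.2059 + 0.2500) / 0.0441
  = 11.6827 · 0.4559 / 0.0441
  = 120.77
Design effect: 1.37 × 120.77 = 165.46.
Round up → n = 166 per group.

n = 166 per group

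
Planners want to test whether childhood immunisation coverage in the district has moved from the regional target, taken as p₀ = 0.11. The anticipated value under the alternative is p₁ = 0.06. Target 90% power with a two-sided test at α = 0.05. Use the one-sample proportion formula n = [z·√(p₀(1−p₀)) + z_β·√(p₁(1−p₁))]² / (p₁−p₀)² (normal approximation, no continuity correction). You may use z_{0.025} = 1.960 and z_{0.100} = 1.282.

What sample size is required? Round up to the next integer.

n = [z_{α/2}·√(p₀q₀) + z_β·√(p₁q₁)]² / (p₁ − p₀)²
  = [1.960·√(0.11·0.89) + 1.282·√(0.06·0.94)]² / (-0.05)²
  = [1.960·0.3129 + 1.282·0.2375]² / 0.0025
  = [0.9177]² / 0.0025
  = 336.89
Round up → n = 337.

n = 337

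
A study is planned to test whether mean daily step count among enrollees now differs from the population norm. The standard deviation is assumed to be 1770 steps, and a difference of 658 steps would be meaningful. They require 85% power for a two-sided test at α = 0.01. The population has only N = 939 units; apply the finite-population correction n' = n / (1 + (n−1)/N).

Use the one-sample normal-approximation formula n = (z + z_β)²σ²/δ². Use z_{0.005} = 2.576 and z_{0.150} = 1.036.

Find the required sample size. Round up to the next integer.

n = 86

n = (z_{α/2} + z_β)² · σ² / δ²
  = (2.576 + 1.036)² · 1770² / 658²
  = 13.0465 · 3132900 / 432964
  = 94.40
Finite-population correction (N = 939): 94.40 / (1 + (94.40 − 1)/939) = 85.86.
Round up → n = 86.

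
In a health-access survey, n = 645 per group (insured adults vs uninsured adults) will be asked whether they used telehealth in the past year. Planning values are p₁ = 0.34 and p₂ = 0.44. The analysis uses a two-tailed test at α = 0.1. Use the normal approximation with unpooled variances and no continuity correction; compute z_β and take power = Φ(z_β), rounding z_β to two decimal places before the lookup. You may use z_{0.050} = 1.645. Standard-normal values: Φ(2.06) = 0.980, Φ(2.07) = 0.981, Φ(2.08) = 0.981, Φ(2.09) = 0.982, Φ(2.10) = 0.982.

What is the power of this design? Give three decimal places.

Power ≈ 0.980

z_β = |p₁−p₂|·√(n/[p₁q₁+p₂q₂]) − z_{α/2}
    = 0.10 · √(645/0.4708) − 1.645
    = 0.10 · 37.0136 − 1.645
    = 3.7014 − 1.645 = 2.0564 → 2.06
Power = Φ(2.06) = 0.980.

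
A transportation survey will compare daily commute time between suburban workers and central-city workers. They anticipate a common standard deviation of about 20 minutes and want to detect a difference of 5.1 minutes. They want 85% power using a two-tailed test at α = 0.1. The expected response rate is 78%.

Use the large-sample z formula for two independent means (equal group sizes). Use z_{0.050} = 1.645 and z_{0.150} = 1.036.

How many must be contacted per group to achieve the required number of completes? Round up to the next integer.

n = 284 per group

n = (z_{α/2} + z_β)² · (σ₁² + σ₂²) / δ²
  = (1.645 + 1.036)² · (2·20² = 800) / 5.1²
  = 7.1878 · 800 / 26.01
  = 221.08
Adjust for 78% response: 221.08 / 0.78 = 283.43.
Round up → n = 284 per group.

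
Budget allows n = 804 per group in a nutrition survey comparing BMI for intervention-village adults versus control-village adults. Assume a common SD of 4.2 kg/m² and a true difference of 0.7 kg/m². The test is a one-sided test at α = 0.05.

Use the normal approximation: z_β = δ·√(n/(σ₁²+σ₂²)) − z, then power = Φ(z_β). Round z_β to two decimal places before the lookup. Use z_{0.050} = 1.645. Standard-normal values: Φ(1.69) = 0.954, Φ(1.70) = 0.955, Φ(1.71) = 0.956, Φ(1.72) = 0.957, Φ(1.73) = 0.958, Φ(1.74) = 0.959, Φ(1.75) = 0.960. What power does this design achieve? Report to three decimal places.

Power ≈ 0.955

z_β = δ·√(n/(σ₁²+σ₂²)) − z_α
    = 0.7 · √(804/35.28) − 1.645
    = 0.7 · 4.77379 − 1.645
    = 3.3417 − 1.645 = 1.6967 → 1.70
Power = Φ(1.70) = 0.955.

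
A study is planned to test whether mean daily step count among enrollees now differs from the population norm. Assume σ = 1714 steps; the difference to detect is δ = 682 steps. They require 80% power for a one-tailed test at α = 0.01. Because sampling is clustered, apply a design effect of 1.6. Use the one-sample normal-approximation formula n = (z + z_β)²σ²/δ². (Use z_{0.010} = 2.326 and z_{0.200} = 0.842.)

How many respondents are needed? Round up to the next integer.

n = 102

n = (z_α + z_β)² · σ² / δ²
  = (2.326 + 0.842)² · 1714² / 682²
  = 10.0362 · 2937796 / 465124
  = 63.39
Design effect: 1.6 × 63.39 = 101.42.
Round up → n = 102.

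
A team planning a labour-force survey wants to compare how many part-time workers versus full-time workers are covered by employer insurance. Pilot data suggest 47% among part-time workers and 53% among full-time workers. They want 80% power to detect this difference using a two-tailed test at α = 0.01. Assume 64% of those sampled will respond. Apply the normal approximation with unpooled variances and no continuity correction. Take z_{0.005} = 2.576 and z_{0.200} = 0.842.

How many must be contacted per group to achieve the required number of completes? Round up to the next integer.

n = (z_{α/2} + z_β)² · [p₁(1−p₁) + p₂(1−p₂)] / (p₁ − p₂)²
  = (2.576 + 0.842)² · (0.47·0.53 + 0.53·0.47) / (-0.06)²
  = (3.418)² · (0.2491 + 0.2491) / 0.0036
  = 11.6827 · 0.4982 / 0.0036
  = 1616.76
Adjust for 64% response: 1616.76 / 0.64 = 2526.19.
Round up → n = 2527 per group.

n = 2527 per group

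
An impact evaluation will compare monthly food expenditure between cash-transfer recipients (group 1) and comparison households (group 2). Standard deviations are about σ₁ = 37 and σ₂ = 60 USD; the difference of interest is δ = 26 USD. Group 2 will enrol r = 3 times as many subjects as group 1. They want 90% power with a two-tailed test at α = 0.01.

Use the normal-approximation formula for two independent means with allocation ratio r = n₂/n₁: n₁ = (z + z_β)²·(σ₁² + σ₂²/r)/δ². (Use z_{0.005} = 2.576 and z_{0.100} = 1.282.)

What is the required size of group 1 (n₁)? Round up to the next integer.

n₁ = (z_{α/2} + z_β)² · (σ₁² + σ₂²/r) / δ²
   = (2.576 + 1.282)² · (37² + 60²/3) / 26²
   = 14.8842 · (1369 + 1200) / 676
   = 14.8842 · 2569 / 676
   = 56.56
Round up → n₁ = 57; n₂ = r·n₁ = 3 × 57 = 171.

n₁ = 57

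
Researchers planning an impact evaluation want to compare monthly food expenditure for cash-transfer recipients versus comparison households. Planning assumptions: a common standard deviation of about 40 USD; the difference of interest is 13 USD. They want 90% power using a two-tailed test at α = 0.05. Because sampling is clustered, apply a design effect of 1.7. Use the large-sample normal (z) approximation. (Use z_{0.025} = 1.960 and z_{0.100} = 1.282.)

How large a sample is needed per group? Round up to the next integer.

n = 339 per group

n = (z_{α/2} + z_β)² · (σ₁² + σ₂²) / δ²
  = (1.960 + 1.282)² · (2·40² = 3200) / 13²
  = 10.5106 · 3200 / 169
  = 199.02
Design effect: 1.7 × 199.02 = 338.33.
Round up → n = 339 per group.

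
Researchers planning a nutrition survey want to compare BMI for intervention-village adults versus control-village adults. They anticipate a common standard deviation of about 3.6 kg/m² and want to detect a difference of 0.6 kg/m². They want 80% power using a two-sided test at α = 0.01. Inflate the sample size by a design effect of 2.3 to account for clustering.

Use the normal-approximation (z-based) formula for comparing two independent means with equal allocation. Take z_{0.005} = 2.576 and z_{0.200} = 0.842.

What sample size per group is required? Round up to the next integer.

n = (z_{α/2} + z_β)² · (σ₁² + σ₂²) / δ²
  = (2.576 + 0.842)² · (2·3.6² = 25.92) / 0.6²
  = 11.6827 · 25.92 / 0.36
  = 841.16
Design effect: 2.3 × 841.16 = 1934.66.
Round up → n = 1935 per group.

n = 1935 per group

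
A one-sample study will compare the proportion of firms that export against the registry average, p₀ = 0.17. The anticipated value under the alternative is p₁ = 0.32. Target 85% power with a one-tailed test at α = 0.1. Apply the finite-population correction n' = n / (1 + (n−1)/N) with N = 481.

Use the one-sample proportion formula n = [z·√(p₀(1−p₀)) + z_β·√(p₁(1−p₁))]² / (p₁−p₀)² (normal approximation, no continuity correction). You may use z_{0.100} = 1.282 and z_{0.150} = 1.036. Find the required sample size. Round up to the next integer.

n = [z_α·√(p₀q₀) + z_β·√(p₁q₁)]² / (p₁ − p₀)²
  = [1.282·√(0.17·0.83) + 1.036·√(0.32·0.68)]² / (0.15)²
  = [1.282·0.3756 + 1.036·0.4665]² / 0.0225
  = [0.9648]² / 0.0225
  = 41.37
Finite-population correction (N = 481): 41.37 / (1 + (41.37 − 1)/481) = 38.17.
Round up → n = 39.

n = 39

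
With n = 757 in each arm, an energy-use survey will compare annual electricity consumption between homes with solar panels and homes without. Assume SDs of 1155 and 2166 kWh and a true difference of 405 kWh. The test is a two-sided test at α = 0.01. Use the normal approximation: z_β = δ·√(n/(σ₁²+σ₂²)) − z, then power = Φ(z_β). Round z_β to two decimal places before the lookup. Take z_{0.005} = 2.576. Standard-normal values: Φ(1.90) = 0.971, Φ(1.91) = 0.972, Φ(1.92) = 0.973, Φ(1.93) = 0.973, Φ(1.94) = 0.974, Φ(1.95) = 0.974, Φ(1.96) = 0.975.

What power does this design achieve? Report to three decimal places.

z_β = δ·√(n/(σ₁²+σ₂²)) − z_{α/2}
    = 405 · √(757/6025581) − 2.576
    = 405 · 0.01121 − 2.576
    = 4.5395 − 2.576 = 1.9635 → 1.96
Power = Φ(1.96) = 0.975.

Power ≈ 0.975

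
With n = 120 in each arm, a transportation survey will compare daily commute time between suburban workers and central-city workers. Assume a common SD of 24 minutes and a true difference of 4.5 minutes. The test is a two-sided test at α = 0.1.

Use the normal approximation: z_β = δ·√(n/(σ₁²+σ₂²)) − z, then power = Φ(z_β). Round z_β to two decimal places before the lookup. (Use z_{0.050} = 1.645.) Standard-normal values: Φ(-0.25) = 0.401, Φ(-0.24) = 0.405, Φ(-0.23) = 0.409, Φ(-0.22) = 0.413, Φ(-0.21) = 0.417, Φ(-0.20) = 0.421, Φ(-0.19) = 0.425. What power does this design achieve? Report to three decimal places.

Power ≈ 0.425

z_β = δ·√(n/(σ₁²+σ₂²)) − z_{α/2}
    = 4.5 · √(120/1152) − 1.645
    = 4.5 · 0.32275 − 1.645
    = 1.4524 − 1.645 = -0.1926 → -0.19
Power = Φ(-0.19) = 0.425.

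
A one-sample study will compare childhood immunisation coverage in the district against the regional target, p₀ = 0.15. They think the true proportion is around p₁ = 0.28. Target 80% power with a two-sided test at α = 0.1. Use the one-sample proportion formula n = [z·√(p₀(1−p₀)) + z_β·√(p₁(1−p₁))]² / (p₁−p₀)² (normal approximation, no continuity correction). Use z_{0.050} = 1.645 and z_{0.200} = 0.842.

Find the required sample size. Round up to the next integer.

n = [z_{α/2}·√(p₀q₀) + z_β·√(p₁q₁)]² / (p₁ − p₀)²
  = [1.645·√(0.15·0.85) + 0.842·√(0.28·0.72)]² / (0.13)²
  = [1.645·0.3571 + 0.842·0.4490]² / 0.0169
  = [0.9654]² / 0.0169
  = 55.15
Round up → n = 56.

n = 56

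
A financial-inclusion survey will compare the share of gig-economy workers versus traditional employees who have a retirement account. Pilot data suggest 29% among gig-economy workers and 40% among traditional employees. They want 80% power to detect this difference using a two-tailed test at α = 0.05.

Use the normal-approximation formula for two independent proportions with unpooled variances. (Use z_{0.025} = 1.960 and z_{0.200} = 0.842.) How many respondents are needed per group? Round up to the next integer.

n = (z_{α/2} + z_β)² · [p₁(1−p₁) + p₂(1−p₂)] / (p₁ − p₂)²
  = (1.960 + 0.842)² · (0.29·0.71 + 0.40·0.60) / (-0.11)²
  = (2.802)² · (0.2059 + 0.2400) / 0.0121
  = 7.8512 · 0.4459 / 0.0121
  = 289.33
Round up → n = 290 per group.

n = 290 per group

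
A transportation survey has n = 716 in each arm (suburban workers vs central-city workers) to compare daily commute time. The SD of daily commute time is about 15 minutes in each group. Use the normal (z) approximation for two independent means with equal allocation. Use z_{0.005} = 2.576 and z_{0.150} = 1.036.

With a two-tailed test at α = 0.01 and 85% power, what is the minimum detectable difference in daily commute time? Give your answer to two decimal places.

Minimum detectable difference ≈ 2.86 minutes

δ = (z_{α/2} + z_β) · √((σ₁²+σ₂²)/n)
  = (2.576 + 1.036) · √(450/716)
  = 3.612 · √0.62849
  = 3.612 · 0.7928
  = 2.8635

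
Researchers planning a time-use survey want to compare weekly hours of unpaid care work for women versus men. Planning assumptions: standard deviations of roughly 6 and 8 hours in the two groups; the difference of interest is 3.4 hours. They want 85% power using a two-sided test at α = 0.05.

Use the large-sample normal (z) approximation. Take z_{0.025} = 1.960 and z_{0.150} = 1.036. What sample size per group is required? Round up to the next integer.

n = (z_{α/2} + z_β)² · (σ₁² + σ₂²) / δ²
  = (1.960 + 1.036)² · (6² + 8² = 100) / 3.4²
  = 8.9760 · 100 / 11.56
  = 77.65
Round up → n = 78 per group.

n = 78 per group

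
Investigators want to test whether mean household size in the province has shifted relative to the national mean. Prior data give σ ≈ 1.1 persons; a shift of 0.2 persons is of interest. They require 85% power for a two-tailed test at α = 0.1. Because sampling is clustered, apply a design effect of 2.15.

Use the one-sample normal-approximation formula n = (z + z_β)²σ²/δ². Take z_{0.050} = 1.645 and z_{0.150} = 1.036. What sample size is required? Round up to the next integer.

n = (z_{α/2} + z_β)² · σ² / δ²
  = (1.645 + 1.036)² · 1.1² / 0.2²
  = 7.1878 · 1.21 / 0.04
  = 217.43
Design effect: 2.15 × 217.43 = 467.47.
Round up → n = 468.

n = 468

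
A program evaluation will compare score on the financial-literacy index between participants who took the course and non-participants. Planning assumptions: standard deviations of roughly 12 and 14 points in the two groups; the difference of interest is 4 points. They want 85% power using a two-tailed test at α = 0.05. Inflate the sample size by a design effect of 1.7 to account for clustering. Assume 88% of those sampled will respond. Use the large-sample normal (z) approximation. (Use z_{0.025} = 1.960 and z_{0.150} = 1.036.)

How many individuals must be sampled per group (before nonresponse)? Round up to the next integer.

n = 369 per group

n = (z_{α/2} + z_β)² · (σ₁² + σ₂²) / δ²
  = (1.960 + 1.036)² · (12² + 14² = 340) / 4²
  = 8.9760 · 340 / 16
  = 190.74
Design effect: 1.7 × 190.74 = 324.26.
Adjust for 88% response: 324.26 / 0.88 = 368.48.
Round up → n = 369 per group.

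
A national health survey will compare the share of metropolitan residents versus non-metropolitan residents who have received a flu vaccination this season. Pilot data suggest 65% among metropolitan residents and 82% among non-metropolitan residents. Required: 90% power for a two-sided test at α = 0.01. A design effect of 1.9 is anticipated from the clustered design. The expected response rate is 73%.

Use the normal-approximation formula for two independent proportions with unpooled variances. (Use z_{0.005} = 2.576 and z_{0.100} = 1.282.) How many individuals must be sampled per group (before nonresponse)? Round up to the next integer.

n = 503 per group

n = (z_{α/2} + z_β)² · [p₁(1−p₁) + p₂(1−p₂)] / (p₁ − p₂)²
  = (2.576 + 1.282)² · (0.65·0.35 + 0.82·0.18) / (-0.17)²
  = (3.858)² · (0.2275 + 0.1476) / 0.0289
  = 14.8842 · 0.3751 / 0.0289
  = 193.19
Design effect: 1.9 × 193.19 = 367.05.
Adjust for 73% response: 367.05 / 0.73 = 502.81.
Round up → n = 503 per group.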